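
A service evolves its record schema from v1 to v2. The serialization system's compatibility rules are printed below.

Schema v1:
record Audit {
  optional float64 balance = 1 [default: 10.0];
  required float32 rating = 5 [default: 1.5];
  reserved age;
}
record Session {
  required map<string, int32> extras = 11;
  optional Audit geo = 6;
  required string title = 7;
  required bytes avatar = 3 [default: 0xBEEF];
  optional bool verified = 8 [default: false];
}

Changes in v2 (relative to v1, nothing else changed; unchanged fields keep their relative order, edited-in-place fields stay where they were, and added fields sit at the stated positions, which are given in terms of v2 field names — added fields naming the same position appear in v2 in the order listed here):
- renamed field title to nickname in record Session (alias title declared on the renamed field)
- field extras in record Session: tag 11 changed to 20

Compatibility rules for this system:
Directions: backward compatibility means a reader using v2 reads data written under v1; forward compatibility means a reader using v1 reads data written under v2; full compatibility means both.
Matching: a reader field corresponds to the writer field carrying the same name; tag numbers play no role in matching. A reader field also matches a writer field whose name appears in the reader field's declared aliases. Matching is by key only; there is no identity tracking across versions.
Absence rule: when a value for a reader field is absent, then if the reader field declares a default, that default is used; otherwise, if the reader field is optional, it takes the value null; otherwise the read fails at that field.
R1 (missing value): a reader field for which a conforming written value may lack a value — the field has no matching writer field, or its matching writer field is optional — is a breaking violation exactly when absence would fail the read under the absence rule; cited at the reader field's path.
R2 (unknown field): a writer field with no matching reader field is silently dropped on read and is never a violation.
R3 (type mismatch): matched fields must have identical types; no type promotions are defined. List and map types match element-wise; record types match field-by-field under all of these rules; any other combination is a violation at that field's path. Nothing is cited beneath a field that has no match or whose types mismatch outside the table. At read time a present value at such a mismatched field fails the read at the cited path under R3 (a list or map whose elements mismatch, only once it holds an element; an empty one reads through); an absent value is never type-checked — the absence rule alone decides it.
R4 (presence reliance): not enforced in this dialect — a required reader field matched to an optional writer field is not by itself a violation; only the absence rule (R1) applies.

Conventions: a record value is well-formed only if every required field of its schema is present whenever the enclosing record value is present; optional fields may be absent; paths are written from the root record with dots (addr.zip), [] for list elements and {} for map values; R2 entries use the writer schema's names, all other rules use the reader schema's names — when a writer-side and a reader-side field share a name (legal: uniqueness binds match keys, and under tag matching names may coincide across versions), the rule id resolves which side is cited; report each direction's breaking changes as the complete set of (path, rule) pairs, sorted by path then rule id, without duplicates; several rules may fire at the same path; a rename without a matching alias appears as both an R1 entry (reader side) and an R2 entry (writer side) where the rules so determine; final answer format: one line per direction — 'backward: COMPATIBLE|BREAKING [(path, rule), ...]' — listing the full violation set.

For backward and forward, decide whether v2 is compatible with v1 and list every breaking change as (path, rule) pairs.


each type pair in Session: writer, then reader
backward on Session — v2 reading data written by v1:
  extras <- extras (map<string, int32> -> map<string, int32>, writer required)
  geo <- geo (Audit -> Audit, writer optional)
  nickname <- title (string -> string, writer required)
  avatar <- avatar (bytes -> bytes, writer required)
  verified <- verified (bool -> bool, writer optional)
  geo.balance <- geo.balance (float64 -> float64, writer optional)
  geo.rating <- geo.rating (float32 -> float32, writer required)
  => backward: COMPATIBLE
forward on Session — v1 reading data written by v2:
  extras <- extras (map<string, int32> -> map<string, int32>, writer required)
  geo <- geo (Audit -> Audit, writer optional)
  title: no writer match
  avatar <- avatar (bytes -> bytes, writer required)
  verified <- verified (bool -> bool, writer optional)
  leftover writer field: nickname
  geo.balance <- geo.balance (float64 -> float64, writer optional)
  geo.rating <- geo.rating (float32 -> float32, writer required)
  breaking: (title, R1)
  => 1 violation(s): forward is BREAKING for Session

backward: COMPATIBLE []; forward: BREAKING [(title, R1)]


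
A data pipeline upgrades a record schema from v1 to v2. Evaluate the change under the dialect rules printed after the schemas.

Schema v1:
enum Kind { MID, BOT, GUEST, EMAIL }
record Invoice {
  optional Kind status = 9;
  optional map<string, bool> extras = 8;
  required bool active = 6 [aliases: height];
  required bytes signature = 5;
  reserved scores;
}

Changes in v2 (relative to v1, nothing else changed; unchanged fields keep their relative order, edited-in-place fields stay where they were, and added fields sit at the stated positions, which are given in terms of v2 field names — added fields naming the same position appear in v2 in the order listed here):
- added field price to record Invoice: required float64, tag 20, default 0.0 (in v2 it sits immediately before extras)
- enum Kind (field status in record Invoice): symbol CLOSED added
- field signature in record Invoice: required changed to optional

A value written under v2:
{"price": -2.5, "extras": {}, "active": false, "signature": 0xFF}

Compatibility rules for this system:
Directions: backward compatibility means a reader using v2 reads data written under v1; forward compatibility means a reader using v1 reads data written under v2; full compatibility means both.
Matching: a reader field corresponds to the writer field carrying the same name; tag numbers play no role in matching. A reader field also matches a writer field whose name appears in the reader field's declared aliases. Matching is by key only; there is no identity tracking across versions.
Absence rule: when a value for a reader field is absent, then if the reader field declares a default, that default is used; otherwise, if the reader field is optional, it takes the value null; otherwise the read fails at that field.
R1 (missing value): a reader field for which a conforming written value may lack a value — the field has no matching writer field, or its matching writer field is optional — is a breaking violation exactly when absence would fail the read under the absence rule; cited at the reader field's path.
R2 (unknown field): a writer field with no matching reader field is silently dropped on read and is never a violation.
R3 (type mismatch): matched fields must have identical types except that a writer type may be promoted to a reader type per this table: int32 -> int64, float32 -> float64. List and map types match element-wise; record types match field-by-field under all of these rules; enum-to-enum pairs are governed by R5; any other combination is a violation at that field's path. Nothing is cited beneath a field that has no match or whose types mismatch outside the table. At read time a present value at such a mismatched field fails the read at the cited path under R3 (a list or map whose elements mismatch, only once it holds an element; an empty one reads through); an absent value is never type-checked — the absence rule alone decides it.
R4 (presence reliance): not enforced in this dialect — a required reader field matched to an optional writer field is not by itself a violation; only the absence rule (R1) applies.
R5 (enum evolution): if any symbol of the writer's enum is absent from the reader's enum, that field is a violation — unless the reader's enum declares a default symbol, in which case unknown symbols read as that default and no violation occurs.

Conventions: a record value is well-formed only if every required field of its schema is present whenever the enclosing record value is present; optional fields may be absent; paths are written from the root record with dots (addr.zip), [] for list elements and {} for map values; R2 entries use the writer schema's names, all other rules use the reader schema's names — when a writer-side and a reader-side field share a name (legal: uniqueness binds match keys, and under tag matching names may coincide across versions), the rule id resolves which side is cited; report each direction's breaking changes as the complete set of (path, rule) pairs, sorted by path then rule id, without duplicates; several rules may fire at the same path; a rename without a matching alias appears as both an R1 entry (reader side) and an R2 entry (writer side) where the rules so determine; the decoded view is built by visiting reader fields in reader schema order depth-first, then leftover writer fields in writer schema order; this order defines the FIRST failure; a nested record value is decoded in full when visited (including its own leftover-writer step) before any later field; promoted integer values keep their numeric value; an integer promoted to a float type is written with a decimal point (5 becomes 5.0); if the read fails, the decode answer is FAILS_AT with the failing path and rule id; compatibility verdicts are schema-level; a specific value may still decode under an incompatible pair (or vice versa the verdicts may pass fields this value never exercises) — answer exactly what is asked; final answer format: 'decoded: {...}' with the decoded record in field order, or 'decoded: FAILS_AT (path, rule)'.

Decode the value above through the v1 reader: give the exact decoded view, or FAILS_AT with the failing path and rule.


the writer's type comes first in each Invoice pair
decoding the Invoice value with the v1 reader:
  status := null (missing; optional => null)
  extras := {}
  active := false
  signature := 0xFF
  writer price: no reader field; dropped
  => decoded: {"status": null, "extras": {}, "active": false, "signature": 0xFF}
checking off the Invoice differences that do not matter here:
  added field price to record Invoice: required float64, tag 20, default 0.0 (in v2 it sits immediately before extras) -> no rule fires on it and the decoded Invoice view is identical with or without it
  enum Kind (field status in record Invoice): symbol CLOSED added -> a verdict-level change on Invoice — the shown value reads the same
  field signature in record Invoice: required changed to optional -> a verdict-level change on Invoice — the shown value reads the same

decoded: {"status": null, "extras": {}, "active": false, "signature": 0xFF}


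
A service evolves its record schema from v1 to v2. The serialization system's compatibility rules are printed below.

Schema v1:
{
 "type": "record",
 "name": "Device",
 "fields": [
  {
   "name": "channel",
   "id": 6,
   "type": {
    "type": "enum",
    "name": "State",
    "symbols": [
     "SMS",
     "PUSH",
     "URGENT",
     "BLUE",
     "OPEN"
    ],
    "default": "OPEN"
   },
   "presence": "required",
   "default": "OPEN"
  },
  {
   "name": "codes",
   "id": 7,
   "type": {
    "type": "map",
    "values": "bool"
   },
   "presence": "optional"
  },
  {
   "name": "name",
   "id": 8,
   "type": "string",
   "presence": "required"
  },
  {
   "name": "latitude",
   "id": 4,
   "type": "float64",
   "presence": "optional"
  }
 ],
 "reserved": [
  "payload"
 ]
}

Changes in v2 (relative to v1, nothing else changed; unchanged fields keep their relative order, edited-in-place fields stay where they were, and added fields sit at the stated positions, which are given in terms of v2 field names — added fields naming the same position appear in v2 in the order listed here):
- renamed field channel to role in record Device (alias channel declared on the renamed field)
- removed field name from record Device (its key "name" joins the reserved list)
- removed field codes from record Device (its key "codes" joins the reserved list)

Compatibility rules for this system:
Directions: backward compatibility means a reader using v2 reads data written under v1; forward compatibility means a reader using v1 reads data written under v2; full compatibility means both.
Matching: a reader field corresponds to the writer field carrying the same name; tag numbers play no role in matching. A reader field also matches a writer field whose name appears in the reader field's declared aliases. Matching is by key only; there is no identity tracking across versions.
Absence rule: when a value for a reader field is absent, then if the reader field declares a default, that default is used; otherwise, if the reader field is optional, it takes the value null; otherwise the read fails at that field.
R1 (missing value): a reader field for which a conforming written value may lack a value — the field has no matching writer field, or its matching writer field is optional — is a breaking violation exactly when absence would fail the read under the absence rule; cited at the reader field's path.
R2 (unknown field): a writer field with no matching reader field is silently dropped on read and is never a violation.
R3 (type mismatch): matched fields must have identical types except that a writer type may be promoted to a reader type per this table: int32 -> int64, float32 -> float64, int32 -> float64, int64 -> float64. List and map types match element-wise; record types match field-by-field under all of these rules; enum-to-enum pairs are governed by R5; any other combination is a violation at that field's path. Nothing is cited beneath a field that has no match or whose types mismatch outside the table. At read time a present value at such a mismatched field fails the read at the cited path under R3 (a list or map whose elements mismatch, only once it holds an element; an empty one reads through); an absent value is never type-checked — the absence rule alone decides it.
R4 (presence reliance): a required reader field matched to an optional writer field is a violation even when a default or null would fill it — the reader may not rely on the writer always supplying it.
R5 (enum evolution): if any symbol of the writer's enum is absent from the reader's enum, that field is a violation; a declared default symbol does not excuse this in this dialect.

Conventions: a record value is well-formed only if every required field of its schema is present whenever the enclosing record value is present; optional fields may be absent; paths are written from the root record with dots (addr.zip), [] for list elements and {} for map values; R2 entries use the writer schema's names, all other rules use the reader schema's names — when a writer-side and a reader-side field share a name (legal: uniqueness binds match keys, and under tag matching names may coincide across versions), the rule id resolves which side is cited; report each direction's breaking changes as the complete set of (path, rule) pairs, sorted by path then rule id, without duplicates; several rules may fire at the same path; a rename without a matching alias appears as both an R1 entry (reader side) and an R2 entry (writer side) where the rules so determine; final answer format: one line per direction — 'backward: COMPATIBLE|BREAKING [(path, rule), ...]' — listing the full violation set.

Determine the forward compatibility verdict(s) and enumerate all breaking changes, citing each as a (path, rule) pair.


forward: BREAKING [(name, R1)]

arrows below run writer -> reader for Device
forward on Device — v1 reading data written by v2:
  channel: no writer-side match
  codes: no writer-side match
  name: no writer-side match
  latitude: paired with writer latitude (float64 -> float64; writer optional)
  writer role: unknown to reader
  R1 fires at name
  => 1 violation(s): forward is BREAKING for Device
remaining Device differences; none change what is asked:
  renamed field channel to role in record Device (alias channel declared on the renamed field) -> inert for the asked Device verdict: nothing fires
  removed field codes from record Device (its key "codes" joins the reserved list) -> inert for the asked Device verdict: nothing fires


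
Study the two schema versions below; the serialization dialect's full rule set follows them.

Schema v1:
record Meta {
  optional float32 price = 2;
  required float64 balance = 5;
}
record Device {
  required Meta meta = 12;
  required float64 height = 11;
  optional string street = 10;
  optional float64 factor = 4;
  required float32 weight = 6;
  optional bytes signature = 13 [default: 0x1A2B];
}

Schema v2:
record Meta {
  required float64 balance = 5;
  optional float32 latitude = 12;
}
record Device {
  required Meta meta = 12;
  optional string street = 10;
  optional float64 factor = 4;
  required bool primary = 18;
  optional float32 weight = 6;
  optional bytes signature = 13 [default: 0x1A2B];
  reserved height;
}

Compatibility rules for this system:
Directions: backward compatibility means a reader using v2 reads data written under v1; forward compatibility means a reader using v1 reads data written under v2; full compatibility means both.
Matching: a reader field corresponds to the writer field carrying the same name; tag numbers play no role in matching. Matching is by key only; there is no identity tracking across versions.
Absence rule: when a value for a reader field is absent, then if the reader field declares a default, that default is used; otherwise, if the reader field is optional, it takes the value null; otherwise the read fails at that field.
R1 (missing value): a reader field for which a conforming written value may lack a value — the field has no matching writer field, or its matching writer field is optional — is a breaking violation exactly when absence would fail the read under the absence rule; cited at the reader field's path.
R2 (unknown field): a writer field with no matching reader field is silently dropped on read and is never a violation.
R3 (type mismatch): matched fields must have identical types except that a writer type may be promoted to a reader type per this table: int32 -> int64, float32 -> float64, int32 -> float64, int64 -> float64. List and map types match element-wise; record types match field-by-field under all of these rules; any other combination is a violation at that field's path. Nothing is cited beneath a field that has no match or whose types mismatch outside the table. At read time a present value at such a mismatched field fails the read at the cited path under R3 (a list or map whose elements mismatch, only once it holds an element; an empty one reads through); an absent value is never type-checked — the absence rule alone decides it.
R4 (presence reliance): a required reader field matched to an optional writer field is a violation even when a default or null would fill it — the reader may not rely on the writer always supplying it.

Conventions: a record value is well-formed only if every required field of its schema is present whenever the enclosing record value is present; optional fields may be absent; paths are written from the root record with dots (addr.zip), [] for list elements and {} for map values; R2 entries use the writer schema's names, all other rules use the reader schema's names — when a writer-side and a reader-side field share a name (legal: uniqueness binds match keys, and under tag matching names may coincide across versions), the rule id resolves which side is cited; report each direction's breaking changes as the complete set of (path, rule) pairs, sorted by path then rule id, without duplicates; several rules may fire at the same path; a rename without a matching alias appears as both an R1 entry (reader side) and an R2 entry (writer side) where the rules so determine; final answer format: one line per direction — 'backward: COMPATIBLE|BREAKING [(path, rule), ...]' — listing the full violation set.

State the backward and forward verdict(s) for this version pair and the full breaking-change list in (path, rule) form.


each type pair in Device: writer, then reader
backward pass over Device, reader schema v2, writer schema v1:
  writer required, Meta -> Meta: reader meta maps from writer meta
  writer optional, string -> string: reader street maps from writer street
  writer optional, float64 -> float64: reader factor maps from writer factor
  primary: no writer-side match
  writer required, float32 -> float32: reader weight maps from writer weight
  writer optional, bytes -> bytes: reader signature maps from writer signature
  writer field height has no reader counterpart
  writer required, float64 -> float64: reader meta.balance maps from writer meta.balance
  meta.latitude: no writer-side match
  writer field meta.price has no reader counterpart
  R1 fires at primary
  => 1 violation(s): backward is BREAKING for Device
forward pass over Device, reader schema v1, writer schema v2:
  writer required, Meta -> Meta: reader meta maps from writer meta
  height: no writer-side match
  writer optional, string -> string: reader street maps from writer street
  writer optional, float64 -> float64: reader factor maps from writer factor
  writer optional, float32 -> float32: reader weight maps from writer weight
  writer optional, bytes -> bytes: reader signature maps from writer signature
  writer field primary has no reader counterpart
  meta.price: no writer-side match
  writer required, float64 -> float64: reader meta.balance maps from writer meta.balance
  writer field meta.latitude has no reader counterpart
  R1 fires at height
  R1 fires at weight
  R4 fires at weight
  => 3 violation(s): forward is BREAKING for Device

backward: BREAKING [(primary, R1)]; forward: BREAKING [(height, R1), (weight, R1), (weight, R4)]


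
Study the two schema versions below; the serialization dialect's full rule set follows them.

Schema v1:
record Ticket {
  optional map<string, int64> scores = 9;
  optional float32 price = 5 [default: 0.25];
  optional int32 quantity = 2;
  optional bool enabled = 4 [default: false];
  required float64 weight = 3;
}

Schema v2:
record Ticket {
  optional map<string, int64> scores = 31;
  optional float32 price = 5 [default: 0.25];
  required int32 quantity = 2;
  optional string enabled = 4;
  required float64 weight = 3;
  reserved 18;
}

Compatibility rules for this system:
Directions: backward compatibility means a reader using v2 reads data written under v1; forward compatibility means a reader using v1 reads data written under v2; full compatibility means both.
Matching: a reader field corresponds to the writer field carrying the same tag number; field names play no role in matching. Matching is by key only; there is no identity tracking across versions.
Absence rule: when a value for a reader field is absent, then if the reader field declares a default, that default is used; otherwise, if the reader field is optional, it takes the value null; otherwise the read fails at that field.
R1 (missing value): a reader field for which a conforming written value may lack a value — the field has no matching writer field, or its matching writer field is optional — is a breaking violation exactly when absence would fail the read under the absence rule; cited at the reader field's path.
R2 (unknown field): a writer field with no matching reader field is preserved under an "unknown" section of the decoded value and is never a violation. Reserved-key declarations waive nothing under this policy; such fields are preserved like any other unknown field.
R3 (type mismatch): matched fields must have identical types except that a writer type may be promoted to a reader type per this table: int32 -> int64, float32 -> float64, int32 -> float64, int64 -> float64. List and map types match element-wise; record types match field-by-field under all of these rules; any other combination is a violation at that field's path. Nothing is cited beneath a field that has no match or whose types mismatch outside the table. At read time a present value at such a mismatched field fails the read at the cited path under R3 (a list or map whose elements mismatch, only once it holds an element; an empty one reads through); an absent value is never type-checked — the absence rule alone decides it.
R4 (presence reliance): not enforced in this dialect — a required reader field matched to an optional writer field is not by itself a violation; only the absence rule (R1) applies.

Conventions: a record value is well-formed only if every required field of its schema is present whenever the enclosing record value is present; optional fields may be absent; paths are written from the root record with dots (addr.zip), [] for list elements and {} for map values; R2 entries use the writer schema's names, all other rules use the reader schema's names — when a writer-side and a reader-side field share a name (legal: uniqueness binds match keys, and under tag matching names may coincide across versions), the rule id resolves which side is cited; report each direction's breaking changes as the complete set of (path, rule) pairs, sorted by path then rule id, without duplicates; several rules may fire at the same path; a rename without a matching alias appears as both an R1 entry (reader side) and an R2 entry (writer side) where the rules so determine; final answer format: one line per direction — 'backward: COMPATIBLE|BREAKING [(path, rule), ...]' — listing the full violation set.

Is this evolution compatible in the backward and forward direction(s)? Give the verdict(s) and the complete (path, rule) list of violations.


arrows below run writer -> reader for Ticket
backward on Ticket — v2 reading data written by v1:
  scores: no writer match
  writer optional, float32 -> float32: reader price maps from writer price
  writer optional, int32 -> int32: reader quantity maps from writer quantity
  writer optional, bool -> string: reader enabled maps from writer enabled
  writer required, float64 -> float64: reader weight maps from writer weight
  writer field scores has no reader counterpart
  breaking: (enabled, R3)
  breaking: (quantity, R1)
  => backward verdict for Ticket: BREAKING, 2 violation(s)
forward on Ticket — v1 reading data written by v2:
  scores: no writer match
  writer optional, float32 -> float32: reader price maps from writer price
  writer required, int32 -> int32: reader quantity maps from writer quantity
  writer optional, string -> bool: reader enabled maps from writer enabled
  writer required, float64 -> float64: reader weight maps from writer weight
  writer field scores has no reader counterpart
  breaking: (enabled, R3)
  => forward verdict for Ticket: BREAKING, 1 violation(s)

backward: BREAKING [(enabled, R3), (quantity, R1)]; forward: BREAKING [(enabled, R3)]


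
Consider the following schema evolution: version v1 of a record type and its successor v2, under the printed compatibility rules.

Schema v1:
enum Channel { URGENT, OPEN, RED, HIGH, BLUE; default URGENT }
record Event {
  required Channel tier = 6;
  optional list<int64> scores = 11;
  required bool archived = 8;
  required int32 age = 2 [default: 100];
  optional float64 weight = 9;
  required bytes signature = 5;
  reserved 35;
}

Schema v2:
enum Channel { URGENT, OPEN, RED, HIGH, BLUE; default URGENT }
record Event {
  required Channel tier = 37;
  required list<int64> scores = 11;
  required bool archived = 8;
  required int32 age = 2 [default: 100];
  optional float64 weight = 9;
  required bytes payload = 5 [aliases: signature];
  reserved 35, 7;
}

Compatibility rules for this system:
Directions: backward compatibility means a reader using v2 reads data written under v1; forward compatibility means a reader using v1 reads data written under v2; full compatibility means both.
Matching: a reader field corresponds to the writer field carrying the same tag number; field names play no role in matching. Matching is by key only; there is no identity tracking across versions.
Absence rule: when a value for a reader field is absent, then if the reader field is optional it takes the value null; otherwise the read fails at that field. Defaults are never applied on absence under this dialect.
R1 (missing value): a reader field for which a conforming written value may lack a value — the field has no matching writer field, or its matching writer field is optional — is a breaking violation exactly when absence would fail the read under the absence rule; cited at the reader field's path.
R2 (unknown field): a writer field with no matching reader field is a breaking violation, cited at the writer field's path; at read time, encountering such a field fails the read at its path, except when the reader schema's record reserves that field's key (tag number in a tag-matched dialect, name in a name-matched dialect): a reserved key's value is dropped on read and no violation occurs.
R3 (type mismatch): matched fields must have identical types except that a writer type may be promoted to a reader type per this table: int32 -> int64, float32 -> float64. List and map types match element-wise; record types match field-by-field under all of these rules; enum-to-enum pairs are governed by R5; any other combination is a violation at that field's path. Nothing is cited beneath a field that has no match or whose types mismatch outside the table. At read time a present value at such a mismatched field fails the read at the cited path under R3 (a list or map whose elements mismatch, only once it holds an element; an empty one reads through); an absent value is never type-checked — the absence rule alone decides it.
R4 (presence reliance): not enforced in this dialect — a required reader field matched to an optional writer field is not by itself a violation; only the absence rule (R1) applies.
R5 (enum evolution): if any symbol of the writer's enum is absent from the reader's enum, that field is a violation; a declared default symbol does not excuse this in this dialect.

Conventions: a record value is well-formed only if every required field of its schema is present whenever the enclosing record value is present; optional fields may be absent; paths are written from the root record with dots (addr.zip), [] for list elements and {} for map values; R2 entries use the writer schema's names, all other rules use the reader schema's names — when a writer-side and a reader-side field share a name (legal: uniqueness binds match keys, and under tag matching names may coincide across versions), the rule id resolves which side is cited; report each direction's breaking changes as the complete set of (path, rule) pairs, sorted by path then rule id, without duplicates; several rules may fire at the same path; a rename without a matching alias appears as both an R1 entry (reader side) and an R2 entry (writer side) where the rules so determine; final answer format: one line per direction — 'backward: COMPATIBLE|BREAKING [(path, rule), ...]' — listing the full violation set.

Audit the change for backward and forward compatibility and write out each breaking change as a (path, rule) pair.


arrows below run writer -> reader for Event
backward analysis of Event with v2 as reader and v1 as writer:
  tier has no writer counterpart
  scores: paired with writer scores (list<int64> -> list<int64>; writer optional)
  archived: paired with writer archived (bool -> bool; writer required)
  age: paired with writer age (int32 -> int32; writer required)
  weight: paired with writer weight (float64 -> float64; writer optional)
  payload: paired with writer signature (bytes -> bytes; writer required)
  writer tier: unknown to reader
  breaking: (scores, R1)
  breaking: (tier, R1)
  breaking: (tier, R2)
  => backward: BREAKING (3)
forward analysis of Event with v1 as reader and v2 as writer:
  tier has no writer counterpart
  scores: paired with writer scores (list<int64> -> list<int64>; writer required)
  archived: paired with writer archived (bool -> bool; writer required)
  age: paired with writer age (int32 -> int32; writer required)
  weight: paired with writer weight (float64 -> float64; writer optional)
  signature: paired with writer payload (bytes -> bytes; writer required)
  writer tier: unknown to reader
  breaking: (tier, R1)
  breaking: (tier, R2)
  => forward: BREAKING (2)

backward: BREAKING [(scores, R1), (tier, R1), (tier, R2)]; forward: BREAKING [(tier, R1), (tier, R2)]


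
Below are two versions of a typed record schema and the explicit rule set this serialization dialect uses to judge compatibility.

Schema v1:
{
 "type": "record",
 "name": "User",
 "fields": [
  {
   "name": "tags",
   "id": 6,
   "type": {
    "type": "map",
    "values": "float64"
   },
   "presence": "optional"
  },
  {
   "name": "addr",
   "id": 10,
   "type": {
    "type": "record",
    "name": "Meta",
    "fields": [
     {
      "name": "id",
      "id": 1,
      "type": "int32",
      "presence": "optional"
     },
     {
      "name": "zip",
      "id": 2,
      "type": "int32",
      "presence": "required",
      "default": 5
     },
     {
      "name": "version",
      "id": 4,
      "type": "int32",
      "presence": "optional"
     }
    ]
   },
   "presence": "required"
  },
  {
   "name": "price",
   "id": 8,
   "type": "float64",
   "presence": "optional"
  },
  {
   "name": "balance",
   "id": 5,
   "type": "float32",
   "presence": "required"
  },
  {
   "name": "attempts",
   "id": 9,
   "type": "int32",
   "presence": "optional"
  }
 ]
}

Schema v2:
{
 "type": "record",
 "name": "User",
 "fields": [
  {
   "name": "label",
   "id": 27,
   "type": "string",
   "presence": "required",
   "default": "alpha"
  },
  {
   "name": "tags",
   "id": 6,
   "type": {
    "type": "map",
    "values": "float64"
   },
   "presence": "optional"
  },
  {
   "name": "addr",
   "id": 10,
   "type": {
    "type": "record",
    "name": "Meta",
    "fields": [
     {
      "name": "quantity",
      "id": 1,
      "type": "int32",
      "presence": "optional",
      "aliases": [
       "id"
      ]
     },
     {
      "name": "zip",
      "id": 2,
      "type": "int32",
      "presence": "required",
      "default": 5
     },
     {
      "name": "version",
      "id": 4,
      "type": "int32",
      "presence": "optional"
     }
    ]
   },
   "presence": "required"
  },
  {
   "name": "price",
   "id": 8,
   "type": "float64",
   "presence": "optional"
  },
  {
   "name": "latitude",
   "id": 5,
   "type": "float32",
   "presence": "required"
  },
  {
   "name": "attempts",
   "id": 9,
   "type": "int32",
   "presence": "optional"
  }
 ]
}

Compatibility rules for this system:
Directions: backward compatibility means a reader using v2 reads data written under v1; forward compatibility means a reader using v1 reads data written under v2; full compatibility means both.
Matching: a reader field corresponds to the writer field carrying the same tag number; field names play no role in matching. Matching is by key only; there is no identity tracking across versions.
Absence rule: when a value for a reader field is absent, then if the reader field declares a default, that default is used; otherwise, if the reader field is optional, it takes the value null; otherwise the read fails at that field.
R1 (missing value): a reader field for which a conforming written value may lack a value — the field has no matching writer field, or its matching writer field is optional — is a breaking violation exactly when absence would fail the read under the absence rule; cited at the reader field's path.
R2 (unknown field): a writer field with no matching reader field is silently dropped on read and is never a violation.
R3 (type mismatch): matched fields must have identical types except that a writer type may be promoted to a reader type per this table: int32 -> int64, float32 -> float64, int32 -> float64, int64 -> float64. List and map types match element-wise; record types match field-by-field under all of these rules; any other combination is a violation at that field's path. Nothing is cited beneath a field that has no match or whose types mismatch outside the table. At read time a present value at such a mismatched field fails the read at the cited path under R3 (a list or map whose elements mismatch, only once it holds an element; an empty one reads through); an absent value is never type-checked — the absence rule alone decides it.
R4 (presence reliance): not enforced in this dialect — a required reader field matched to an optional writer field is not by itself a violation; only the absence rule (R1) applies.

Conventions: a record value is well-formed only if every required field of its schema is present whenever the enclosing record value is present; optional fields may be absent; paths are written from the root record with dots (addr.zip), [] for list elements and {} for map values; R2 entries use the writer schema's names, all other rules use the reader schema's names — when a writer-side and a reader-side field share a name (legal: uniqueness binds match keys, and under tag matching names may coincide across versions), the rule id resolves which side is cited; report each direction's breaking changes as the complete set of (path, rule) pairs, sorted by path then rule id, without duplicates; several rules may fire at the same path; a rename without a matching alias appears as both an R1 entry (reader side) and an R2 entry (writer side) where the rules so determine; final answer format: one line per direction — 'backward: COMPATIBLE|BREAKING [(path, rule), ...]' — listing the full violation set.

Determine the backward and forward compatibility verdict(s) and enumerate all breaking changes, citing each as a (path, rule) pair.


the writer's type comes first in each User pair
backward analysis of User with v2 as reader and v1 as writer:
  no writer field matches reader label
  tags: paired with writer tags (map<string, float64> -> map<string, float64>; writer optional)
  addr: paired with writer addr (Meta -> Meta; writer required)
  price: paired with writer price (float64 -> float64; writer optional)
  latitude: paired with writer balance (float32 -> float32; writer required)
  attempts: paired with writer attempts (int32 -> int32; writer optional)
  addr.quantity: paired with writer addr.id (int32 -> int32; writer optional)
  addr.zip: paired with writer addr.zip (int32 -> int32; writer required)
  addr.version: paired with writer addr.version (int32 -> int32; writer optional)
  nothing fires on User: backward is COMPATIBLE
forward analysis of User with v1 as reader and v2 as writer:
  tags: paired with writer tags (map<string, float64> -> map<string, float64>; writer optional)
  addr: paired with writer addr (Meta -> Meta; writer required)
  price: paired with writer price (float64 -> float64; writer optional)
  balance: paired with writer latitude (float32 -> float32; writer required)
  attempts: paired with writer attempts (int32 -> int32; writer optional)
  writer field label has no reader counterpart
  addr.id: paired with writer addr.quantity (int32 -> int32; writer optional)
  addr.zip: paired with writer addr.zip (int32 -> int32; writer required)
  addr.version: paired with writer addr.version (int32 -> int32; writer optional)
  nothing fires on User: forward is COMPATIBLE

backward: COMPATIBLE []; forward: COMPATIBLE []


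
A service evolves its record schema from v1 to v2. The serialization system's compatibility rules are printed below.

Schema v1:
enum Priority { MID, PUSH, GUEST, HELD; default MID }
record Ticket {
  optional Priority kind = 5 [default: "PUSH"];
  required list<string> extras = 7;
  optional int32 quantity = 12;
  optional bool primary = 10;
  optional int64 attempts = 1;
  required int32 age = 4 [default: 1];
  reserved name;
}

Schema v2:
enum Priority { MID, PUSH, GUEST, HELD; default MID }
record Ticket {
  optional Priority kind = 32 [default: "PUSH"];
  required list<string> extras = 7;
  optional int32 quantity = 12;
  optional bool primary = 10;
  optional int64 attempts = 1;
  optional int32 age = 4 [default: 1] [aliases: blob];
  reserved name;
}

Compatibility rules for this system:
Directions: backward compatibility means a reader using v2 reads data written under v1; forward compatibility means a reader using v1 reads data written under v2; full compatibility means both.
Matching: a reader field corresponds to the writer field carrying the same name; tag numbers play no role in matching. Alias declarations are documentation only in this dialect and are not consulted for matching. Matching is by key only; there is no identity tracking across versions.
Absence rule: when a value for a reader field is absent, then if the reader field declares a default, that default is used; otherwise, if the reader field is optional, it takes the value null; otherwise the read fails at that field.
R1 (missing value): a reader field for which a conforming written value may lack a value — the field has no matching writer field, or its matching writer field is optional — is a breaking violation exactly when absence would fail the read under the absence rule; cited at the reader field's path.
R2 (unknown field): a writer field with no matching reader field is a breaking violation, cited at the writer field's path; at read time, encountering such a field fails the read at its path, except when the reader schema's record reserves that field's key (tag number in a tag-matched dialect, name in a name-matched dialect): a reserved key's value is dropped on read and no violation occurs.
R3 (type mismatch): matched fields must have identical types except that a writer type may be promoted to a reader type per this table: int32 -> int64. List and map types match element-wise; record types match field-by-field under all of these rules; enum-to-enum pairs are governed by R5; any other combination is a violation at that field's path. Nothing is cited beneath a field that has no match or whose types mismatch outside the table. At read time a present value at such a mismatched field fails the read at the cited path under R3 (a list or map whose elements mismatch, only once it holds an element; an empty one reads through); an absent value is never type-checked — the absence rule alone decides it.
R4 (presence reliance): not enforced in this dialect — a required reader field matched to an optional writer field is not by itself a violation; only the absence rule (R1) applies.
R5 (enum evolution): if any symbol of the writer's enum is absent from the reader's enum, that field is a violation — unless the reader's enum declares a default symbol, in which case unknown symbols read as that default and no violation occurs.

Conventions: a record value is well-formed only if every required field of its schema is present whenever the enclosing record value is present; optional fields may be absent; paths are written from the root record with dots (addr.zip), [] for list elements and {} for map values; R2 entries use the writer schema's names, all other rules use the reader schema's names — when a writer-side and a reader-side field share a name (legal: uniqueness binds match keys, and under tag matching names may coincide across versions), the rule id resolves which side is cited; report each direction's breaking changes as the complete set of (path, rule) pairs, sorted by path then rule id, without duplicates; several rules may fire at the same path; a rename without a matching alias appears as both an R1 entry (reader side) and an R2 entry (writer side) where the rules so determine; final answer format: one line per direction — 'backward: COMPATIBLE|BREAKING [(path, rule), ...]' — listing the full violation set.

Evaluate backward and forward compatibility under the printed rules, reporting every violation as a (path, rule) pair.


backward: COMPATIBLE []; forward: COMPATIBLE []

arrows below run writer -> reader for Ticket
backward for Ticket (reader v2, writer v1):
  kind: Priority -> Priority, writer optional; from kind
  extras: list<string> -> list<string>, writer required; from extras
  quantity: int32 -> int32, writer optional; from quantity
  primary: bool -> bool, writer optional; from primary
  attempts: int64 -> int64, writer optional; from attempts
  age: int32 -> int32, writer required; from age
  => backward verdict for Ticket: COMPATIBLE, no violations
forward for Ticket (reader v1, writer v2):
  kind: Priority -> Priority, writer optional; from kind
  extras: list<string> -> list<string>, writer required; from extras
  quantity: int32 -> int32, writer optional; from quantity
  primary: bool -> bool, writer optional; from primary
  attempts: int64 -> int64, writer optional; from attempts
  age: int32 -> int32, writer optional; from age
  => forward verdict for Ticket: COMPATIBLE, no violations
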